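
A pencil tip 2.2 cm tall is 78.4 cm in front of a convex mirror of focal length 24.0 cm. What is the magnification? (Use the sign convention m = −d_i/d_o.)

m = +0.234

For a convex mirror, f = -24.0 cm.
1/d_i = 1/f − 1/d_o = 1/(-24.00) − 1/(78.4) = -0.05442, so d_i = -18.38 cm.
m = −d_i/d_o = −(-18.38)/(78.4) = +0.234.
The image is virtual, upright and reduced, behind the mirror.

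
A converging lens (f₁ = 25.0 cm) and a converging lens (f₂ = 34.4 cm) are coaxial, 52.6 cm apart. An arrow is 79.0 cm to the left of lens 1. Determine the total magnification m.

Lens 1: 1/d_i1 = 1/(25.0) − 1/(79.0) = 0.02734, so d_i1 = 36.57 cm; m₁ = −d_i1/d_o1 = -0.4629.
d_o2 = 52.6 − (36.57) = 16.03 cm.
Lens 2: 1/d_i2 = 1/(34.4) − 1/(16.03) = -0.03331, so d_i2 = -30.02 cm; m₂ = −d_i2/d_o2 = +1.873.
m = m₁·m₂ = (-0.4629)(+1.873) = -0.867.

m = -0.867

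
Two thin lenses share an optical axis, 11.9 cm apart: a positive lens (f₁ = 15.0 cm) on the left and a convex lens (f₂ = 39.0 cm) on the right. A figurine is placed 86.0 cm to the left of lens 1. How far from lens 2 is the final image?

5.40 cm

Lens 1: 1/d_i1 = 1/f₁ − 1/d_o1 = 1/(15.0) − 1/(86.0) = 0.05504, so d_i1 = 18.17 cm.
The intermediate image is 18.17 cm to the right of lens 1, which lies 6.270 cm to the right of lens 2 — a virtual object — so d_o2 = −6.270 cm.
Lens 2: 1/d_i2 = 1/f₂ − 1/d_o2 = 1/(39.0) − 1/(-6.270) = 0.1851, so d_i2 = 5.40 cm.
The final image is real, 5.40 cm to the right of lens 2 (overall magnification ≈ -0.18).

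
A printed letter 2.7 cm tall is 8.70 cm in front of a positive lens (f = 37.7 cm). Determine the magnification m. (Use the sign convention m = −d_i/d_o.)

m = +1.30

1/d_i = 1/f − 1/d_o = 1/(37.70) − 1/(8.70) = -0.08842, so d_i = -11.31 cm.
m = −d_i/d_o = −(-11.31)/(8.70) = +1.30.
The image is virtual, upright and enlarged, on the same side as the object.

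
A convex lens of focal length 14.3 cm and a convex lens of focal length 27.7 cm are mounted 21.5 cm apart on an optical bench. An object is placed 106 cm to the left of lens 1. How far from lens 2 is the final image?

Lens 1: 1/d_i1 = 1/f₁ − 1/d_o1 = 1/(14.3) − 1/(106) = 0.06050, so d_i1 = 16.53 cm.
The intermediate image is 16.53 cm to the right of lens 1, which is 21.5 − (16.53) = 4.970 cm to the left of lens 2, so d_o2 = +4.970 cm.
Lens 2: 1/d_i2 = 1/f₂ − 1/d_o2 = 1/(27.7) − 1/(4.970) = -0.1651, so d_i2 = -6.06 cm.
The final image is virtual, 6.06 cm to the left of lens 2 (overall magnification ≈ -0.19).

6.06 cm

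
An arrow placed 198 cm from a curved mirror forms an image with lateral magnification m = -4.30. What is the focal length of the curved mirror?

f = 161 cm (concave)

m = −d_i/d_o ⇒ d_i = −m·d_o = −(-4.30)·(198) = 851.4 cm.
1/f = 1/d_o + 1/d_i = 1/(198) + 1/(851.4) = 0.006225, so f = 161 cm.
Since f is positive, the curved mirror is concave.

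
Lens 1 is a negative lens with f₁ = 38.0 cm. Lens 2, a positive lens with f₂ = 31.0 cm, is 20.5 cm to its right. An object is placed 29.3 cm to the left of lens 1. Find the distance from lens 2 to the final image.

190 cm

Lens 1 is diverging, so f₁ = −38.0 cm.
Lens 1: 1/d_i1 = 1/f₁ − 1/d_o1 = 1/(-38.0) − 1/(29.3) = -0.06045, so d_i1 = -16.54 cm.
The intermediate image is 16.54 cm to the left of lens 1 (virtual), which is 20.5 − (-16.54) = 37.04 cm to the left of lens 2, so d_o2 = +37.04 cm.
Lens 2: 1/d_i2 = 1/f₂ − 1/d_o2 = 1/(31.0) − 1/(37.04) = 0.005260, so d_i2 = 190 cm.
The final image is real, 190 cm to the right of lens 2 (overall magnification ≈ -2.9).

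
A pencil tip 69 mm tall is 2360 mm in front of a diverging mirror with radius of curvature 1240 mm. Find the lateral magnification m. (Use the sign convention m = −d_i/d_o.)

f = R/2 = 1240/2 = 620.0 mm; for a diverging mirror, f = -620.0 mm.
1/d_i = 1/f − 1/d_o = 1/(-620.0) − 1/(2360) = -0.002037, so d_i = -491.0 mm.
m = −d_i/d_o = −(-491.0)/(2360) = +0.208.
The image is virtual, upright and reduced, behind the mirror.

m = +0.208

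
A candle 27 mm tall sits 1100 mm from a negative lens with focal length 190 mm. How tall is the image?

For a negative lens, f = -190 mm.
1/d_i = 1/f − 1/d_o = 1/(-190.0) − 1/(1100) = -0.006172, so d_i = -162.0 mm.
m = −d_i/d_o = +0.1473.
|h_i| = |m|·h_o = 0.1473 × 27 = 3.98 mm. The image is virtual, upright and reduced, on the same side as the object.

3.98 mm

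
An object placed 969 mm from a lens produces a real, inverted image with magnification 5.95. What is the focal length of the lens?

m = −d_i/d_o ⇒ d_i = −m·d_o = −(-5.95)·(969) = 5766 mm.
1/f = 1/d_o + 1/d_i = 1/(969) + 1/(5766) = 0.001205, so f = 830 mm.
Since f is positive, the lens is converging.

f = 830 mm (converging)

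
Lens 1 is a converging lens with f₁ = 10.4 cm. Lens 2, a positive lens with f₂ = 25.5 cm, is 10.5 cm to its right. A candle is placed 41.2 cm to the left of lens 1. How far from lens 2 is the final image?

3.01 cm

Lens 1: 1/d_i1 = 1/f₁ − 1/d_o1 = 1/(10.4) − 1/(41.2) = 0.07188, so d_i1 = 13.91 cm.
The intermediate image is 13.91 cm to the right of lens 1, which lies 3.410 cm to the right of lens 2 — a virtual object — so d_o2 = −3.410 cm.
Lens 2: 1/d_i2 = 1/f₂ − 1/d_o2 = 1/(25.5) − 1/(-3.410) = 0.3325, so d_i2 = 3.01 cm.
The final image is real, 3.01 cm to the right of lens 2 (overall magnification ≈ -0.30).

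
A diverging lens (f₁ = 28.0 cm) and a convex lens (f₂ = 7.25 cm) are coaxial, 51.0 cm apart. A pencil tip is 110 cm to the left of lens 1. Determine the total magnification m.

f₁ = −28.0 cm (diverging).
Lens 1: 1/d_i1 = 1/(-28.0) − 1/(110) = -0.04481, so d_i1 = -22.32 cm; m₁ = −d_i1/d_o1 = +0.2029.
d_o2 = 51.0 − (-22.32) = 73.32 cm.
Lens 2: 1/d_i2 = 1/(7.25) − 1/(73.32) = 0.1243, so d_i2 = 8.046 cm; m₂ = −d_i2/d_o2 = -0.1097.
m = m₁·m₂ = (+0.2029)(-0.1097) = -0.0223.

m = -0.0223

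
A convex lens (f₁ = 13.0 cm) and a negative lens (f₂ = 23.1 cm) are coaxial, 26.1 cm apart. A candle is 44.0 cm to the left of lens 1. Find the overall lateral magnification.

Lens 1: 1/d_i1 = 1/(13.0) − 1/(44.0) = 0.05420, so d_i1 = 18.45 cm; m₁ = −d_i1/d_o1 = -0.4193.
d_o2 = 26.1 − (18.45) = 7.650 cm.
f₂ = −23.1 cm (diverging).
Lens 2: 1/d_i2 = 1/(-23.1) − 1/(7.650) = -0.1740, so d_i2 = -5.747 cm; m₂ = −d_i2/d_o2 = +0.7512.
m = m₁·m₂ = (-0.4193)(+0.7512) = -0.315.

m = -0.315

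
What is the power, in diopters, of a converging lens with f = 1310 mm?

f = 131 cm = 1.31 m.
P = 1/f = 1/(1.31 m) = +0.763 D.

P = +0.763 D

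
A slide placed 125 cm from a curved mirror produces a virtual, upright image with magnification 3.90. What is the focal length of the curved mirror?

f = 168 cm (concave)

m = −d_i/d_o ⇒ d_i = −m·d_o = −(+3.90)·(125) = -487.5 cm.
1/f = 1/d_o + 1/d_i = 1/(125) + 1/(-487.5) = 0.005949, so f = 168 cm.
Since f is positive, the curved mirror is concave.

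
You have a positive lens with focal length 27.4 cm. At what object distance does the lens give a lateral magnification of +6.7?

23.3 cm

m = −d_i/d_o ⇒ d_i = −m·d_o.
1/f = 1/d_o + 1/d_i = 1/d_o − 1/(m·d_o) = (1 − 1/m)/d_o, so d_o = f(1 − 1/m) = (27.40)(1 − 1/(+6.7)) = 23.3 cm.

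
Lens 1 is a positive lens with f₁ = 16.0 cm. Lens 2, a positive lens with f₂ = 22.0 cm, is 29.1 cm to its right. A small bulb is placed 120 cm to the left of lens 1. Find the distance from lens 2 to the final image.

20.6 cm

Lens 1: 1/d_i1 = 1/f₁ − 1/d_o1 = 1/(16.0) − 1/(120) = 0.05417, so d_i1 = 18.46 cm.
The intermediate image is 18.46 cm to the right of lens 1, which is 29.1 − (18.46) = 10.64 cm to the left of lens 2, so d_o2 = +10.64 cm.
Lens 2: 1/d_i2 = 1/f₂ − 1/d_o2 = 1/(22.0) − 1/(10.64) = -0.04853, so d_i2 = -20.6 cm.
The final image is virtual, 20.6 cm to the left of lens 2 (overall magnification ≈ -0.30).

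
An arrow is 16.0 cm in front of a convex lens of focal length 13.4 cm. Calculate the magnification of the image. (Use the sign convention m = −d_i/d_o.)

m = -5.15

1/d_i = 1/f − 1/d_o = 1/(13.40) − 1/(16.0) = 0.01213, so d_i = 82.46 cm.
m = −d_i/d_o = −(82.46)/(16.0) = -5.15.
The image is real, inverted and enlarged, on the far side of the lens.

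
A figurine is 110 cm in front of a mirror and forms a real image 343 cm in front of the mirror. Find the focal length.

Real image ⇒ d_i = +343 cm.
1/f = 1/d_o + 1/d_i = 1/(110) + 1/(343) = 0.01201, so f = 83.3 cm.
Since f is positive, the mirror is concave.

f = 83.3 cm (concave)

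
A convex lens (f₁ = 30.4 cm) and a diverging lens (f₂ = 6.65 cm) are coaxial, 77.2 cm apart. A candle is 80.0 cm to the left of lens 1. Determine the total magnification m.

m = -0.117

Lens 1: 1/d_i1 = 1/(30.4) − 1/(80.0) = 0.02039, so d_i1 = 49.03 cm; m₁ = −d_i1/d_o1 = -0.6129.
d_o2 = 77.2 − (49.03) = 28.17 cm.
f₂ = −6.65 cm (diverging).
Lens 2: 1/d_i2 = 1/(-6.65) − 1/(28.17) = -0.1859, so d_i2 = -5.380 cm; m₂ = −d_i2/d_o2 = +0.1910.
m = m₁·m₂ = (-0.6129)(+0.1910) = -0.117.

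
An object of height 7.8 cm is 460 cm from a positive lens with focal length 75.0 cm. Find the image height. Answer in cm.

1/d_i = 1/f − 1/d_o = 1/(75.00) − 1/(460) = 0.01116, so d_i = 89.61 cm.
m = −d_i/d_o = -0.1948.
|h_i| = |m|·h_o = 0.1948 × 7.8 = 1.52 cm. The image is real, inverted and reduced, on the far side of the lens.

1.52 cm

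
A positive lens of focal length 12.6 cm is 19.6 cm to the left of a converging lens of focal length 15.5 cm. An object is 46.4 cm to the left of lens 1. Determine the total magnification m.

m = -0.438

Lens 1: 1/d_i1 = 1/(12.6) − 1/(46.4) = 0.05781, so d_i1 = 17.30 cm; m₁ = −d_i1/d_o1 = -0.3728.
d_o2 = 19.6 − (17.30) = 2.300 cm.
Lens 2: 1/d_i2 = 1/(15.5) − 1/(2.300) = -0.3703, so d_i2 = -2.701 cm; m₂ = −d_i2/d_o2 = +1.174.
m = m₁·m₂ = (-0.3728)(+1.174) = -0.438.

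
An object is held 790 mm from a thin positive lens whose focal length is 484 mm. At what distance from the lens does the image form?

1250 mm

Thin-lens equation: 1/v = 1/f − 1/u = 1/(484.0) − 1/(790) = 0.002066 − 0.001266 = 0.0008003, so v = 1250 mm.
The image is real, inverted and enlarged, on the far side of the lens.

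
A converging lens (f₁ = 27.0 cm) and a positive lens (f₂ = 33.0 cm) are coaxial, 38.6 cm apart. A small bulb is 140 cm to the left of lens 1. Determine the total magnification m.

Lens 1: 1/d_i1 = 1/(27.0) − 1/(140) = 0.02989, so d_i1 = 33.45 cm; m₁ = −d_i1/d_o1 = -0.2389.
d_o2 = 38.6 − (33.45) = 5.150 cm.
Lens 2: 1/d_i2 = 1/(33.0) − 1/(5.150) = -0.1639, so d_i2 = -6.102 cm; m₂ = −d_i2/d_o2 = +1.185.
m = m₁·m₂ = (-0.2389)(+1.185) = -0.283.

m = -0.283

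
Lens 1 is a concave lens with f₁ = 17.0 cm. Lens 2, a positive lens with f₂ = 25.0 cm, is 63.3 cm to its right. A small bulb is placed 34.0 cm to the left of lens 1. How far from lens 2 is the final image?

37.6 cm

Lens 1 is diverging, so f₁ = −17.0 cm.
Lens 1: 1/d_i1 = 1/f₁ − 1/d_o1 = 1/(-17.0) − 1/(34.0) = -0.08824, so d_i1 = -11.33 cm.
The intermediate image is 11.33 cm to the left of lens 1 (virtual), which is 63.3 − (-11.33) = 74.63 cm to the left of lens 2, so d_o2 = +74.63 cm.
Lens 2: 1/d_i2 = 1/f₂ − 1/d_o2 = 1/(25.0) − 1/(74.63) = 0.02660, so d_i2 = 37.6 cm.
The final image is real, 37.6 cm to the right of lens 2 (overall magnification ≈ -0.17).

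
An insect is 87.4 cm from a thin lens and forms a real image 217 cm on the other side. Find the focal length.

f = 62.3 cm (converging)

Real image ⇒ d_i = +217 cm.
1/f = 1/d_o + 1/d_i = 1/(87.4) + 1/(217) = 0.01605, so f = 62.3 cm.
Since f is positive, the thin lens is converging.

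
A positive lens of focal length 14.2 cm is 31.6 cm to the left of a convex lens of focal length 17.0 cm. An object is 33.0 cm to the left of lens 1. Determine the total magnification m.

m = -1.24

Lens 1: 1/d_i1 = 1/(14.2) − 1/(33.0) = 0.04012, so d_i1 = 24.93 cm; m₁ = −d_i1/d_o1 = -0.7555.
d_o2 = 31.6 − (24.93) = 6.670 cm.
Lens 2: 1/d_i2 = 1/(17.0) − 1/(6.670) = -0.09110, so d_i2 = -10.98 cm; m₂ = −d_i2/d_o2 = +1.646.
m = m₁·m₂ = (-0.7555)(+1.646) = -1.24.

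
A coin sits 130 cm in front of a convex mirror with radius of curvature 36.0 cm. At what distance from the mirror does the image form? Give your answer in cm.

f = R/2 = 36.0/2 = 18.00 cm; for a convex mirror, f = -18.00 cm.
Mirror equation: 1/q = 1/f − 1/p = 1/(-18.00) − 1/(130) = -0.05556 − 0.007692 = -0.06325, so q = -15.8 cm.
The image is virtual, upright and reduced, behind the mirror.

15.8 cm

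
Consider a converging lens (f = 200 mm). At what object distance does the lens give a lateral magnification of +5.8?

166 mm

m = −d_i/d_o ⇒ d_i = −m·d_o.
1/f = 1/d_o + 1/d_i = 1/d_o − 1/(m·d_o) = (1 − 1/m)/d_o, so d_o = f(1 − 1/m) = (200.0)(1 − 1/(+5.8)) = 166 mm.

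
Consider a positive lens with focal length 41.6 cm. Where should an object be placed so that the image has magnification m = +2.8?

m = −d_i/d_o ⇒ d_i = −m·d_o.
1/f = 1/d_o + 1/d_i = 1/d_o − 1/(m·d_o) = (1 − 1/m)/d_o, so d_o = f(1 − 1/m) = (41.60)(1 − 1/(+2.8)) = 26.7 cm.

26.7 cm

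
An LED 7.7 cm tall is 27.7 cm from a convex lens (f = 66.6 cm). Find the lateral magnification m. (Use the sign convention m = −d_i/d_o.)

m = +1.71

1/d_i = 1/f − 1/d_o = 1/(66.60) − 1/(27.7) = -0.02109, so d_i = -47.42 cm.
m = −d_i/d_o = −(-47.42)/(27.7) = +1.71.
The image is virtual, upright and enlarged, on the same side as the object.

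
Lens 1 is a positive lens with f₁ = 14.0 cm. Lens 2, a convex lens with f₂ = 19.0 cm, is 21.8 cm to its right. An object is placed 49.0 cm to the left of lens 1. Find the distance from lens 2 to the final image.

Lens 1: 1/d_i1 = 1/f₁ − 1/d_o1 = 1/(14.0) − 1/(49.0) = 0.05102, so d_i1 = 19.60 cm.
The intermediate image is 19.60 cm to the right of lens 1, which is 21.8 − (19.60) = 2.200 cm to the left of lens 2, so d_o2 = +2.200 cm.
Lens 2: 1/d_i2 = 1/f₂ − 1/d_o2 = 1/(19.0) − 1/(2.200) = -0.4019, so d_i2 = -2.49 cm.
The final image is virtual, 2.49 cm to the left of lens 2 (overall magnification ≈ -0.45).

2.49 cm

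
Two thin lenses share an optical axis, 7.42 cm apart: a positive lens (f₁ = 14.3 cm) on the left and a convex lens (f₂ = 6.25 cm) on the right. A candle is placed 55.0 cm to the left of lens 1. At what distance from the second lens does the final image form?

Lens 1: 1/d_i1 = 1/f₁ − 1/d_o1 = 1/(14.3) − 1/(55.0) = 0.05175, so d_i1 = 19.32 cm.
The intermediate image is 19.32 cm to the right of lens 1, which lies 11.90 cm to the right of lens 2 — a virtual object — so d_o2 = −11.90 cm.
Lens 2: 1/d_i2 = 1/f₂ − 1/d_o2 = 1/(6.25) − 1/(-11.90) = 0.2440, so d_i2 = 4.10 cm.
The final image is real, 4.10 cm to the right of lens 2 (overall magnification ≈ -0.12).

4.10 cm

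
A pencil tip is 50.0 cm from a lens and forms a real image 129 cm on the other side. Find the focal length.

f = 36.0 cm (converging)

Real image ⇒ d_i = +129 cm.
1/f = 1/d_o + 1/d_i = 1/(50.0) + 1/(129) = 0.02775, so f = 36.0 cm.
Since f is positive, the lens is converging.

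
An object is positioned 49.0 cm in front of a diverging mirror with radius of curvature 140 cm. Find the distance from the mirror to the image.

f = R/2 = 140/2 = 70.00 cm; for a diverging mirror, f = -70.00 cm.
Mirror equation: 1/d_i = 1/f − 1/d_o = 1/(-70.00) − 1/(49.0) = -0.01429 − 0.02041 = -0.03469, so d_i = -28.8 cm.
The image is virtual, upright and reduced, behind the mirror.

28.8 cm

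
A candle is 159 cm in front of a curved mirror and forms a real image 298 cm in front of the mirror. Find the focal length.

Real image ⇒ d_i = +298 cm.
1/f = 1/d_o + 1/d_i = 1/(159) + 1/(298) = 0.009645, so f = 104 cm.
Since f is positive, the curved mirror is concave.

f = 104 cm (concave)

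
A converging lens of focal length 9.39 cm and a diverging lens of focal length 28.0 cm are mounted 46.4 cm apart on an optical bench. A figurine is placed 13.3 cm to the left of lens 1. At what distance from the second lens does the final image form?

Lens 1: 1/d_i1 = 1/f₁ − 1/d_o1 = 1/(9.39) − 1/(13.3) = 0.03131, so d_i1 = 31.94 cm.
The intermediate image is 31.94 cm to the right of lens 1, which is 46.4 − (31.94) = 14.46 cm to the left of lens 2, so d_o2 = +14.46 cm.
Lens 2 is diverging, so f₂ = −28.0 cm.
Lens 2: 1/d_i2 = 1/f₂ − 1/d_o2 = 1/(-28.0) − 1/(14.46) = -0.1049, so d_i2 = -9.54 cm.
The final image is virtual, 9.54 cm to the left of lens 2 (overall magnification ≈ -1.6).

9.54 cm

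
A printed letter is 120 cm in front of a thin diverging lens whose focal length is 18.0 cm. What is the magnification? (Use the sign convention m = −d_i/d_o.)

For a diverging lens, f = -18.0 cm.
1/d_i = 1/f − 1/d_o = 1/(-18.00) − 1/(120) = -0.06389, so d_i = -15.65 cm.
m = −d_i/d_o = −(-15.65)/(120) = +0.130.
The image is virtual, upright and reduced, on the same side as the object.

m = +0.130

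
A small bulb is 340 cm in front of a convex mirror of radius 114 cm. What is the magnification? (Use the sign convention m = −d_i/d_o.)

f = R/2 = 114/2 = 57.00 cm; for a convex mirror, f = -57.00 cm.
1/d_i = 1/f − 1/d_o = 1/(-57.00) − 1/(340) = -0.02049, so d_i = -48.82 cm.
m = −d_i/d_o = −(-48.82)/(340) = +0.144.
The image is virtual, upright and reduced, behind the mirror.

m = +0.144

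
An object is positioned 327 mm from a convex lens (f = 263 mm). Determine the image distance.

Lens equation: 1/s_i = 1/f − 1/s_o = 1/(263.0) − 1/(327) = 0.003802 − 0.003058 = 0.0007442, so s_i = 1340 mm.
The image is real, inverted and enlarged, on the far side of the lens.

1340 mm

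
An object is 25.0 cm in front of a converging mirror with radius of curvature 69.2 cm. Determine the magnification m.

f = R/2 = 69.2/2 = 34.60 cm.
1/d_i = 1/f − 1/d_o = 1/(34.60) − 1/(25.0) = -0.01110, so d_i = -90.10 cm.
m = −d_i/d_o = −(-90.10)/(25.0) = +3.60.
The image is virtual, upright and enlarged, behind the mirror.

m = +3.60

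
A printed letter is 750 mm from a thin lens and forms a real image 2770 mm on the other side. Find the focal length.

Real image ⇒ d_i = +2770 mm.
1/f = 1/d_o + 1/d_i = 1/(750) + 1/(2770) = 0.001694, so f = 590 mm.
Since f is positive, the thin lens is converging.

f = 590 mm (converging)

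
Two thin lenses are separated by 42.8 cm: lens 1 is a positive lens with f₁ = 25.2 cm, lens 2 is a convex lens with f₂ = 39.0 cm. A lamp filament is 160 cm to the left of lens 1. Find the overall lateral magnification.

m = -0.279

Lens 1: 1/d_i1 = 1/(25.2) − 1/(160) = 0.03343, so d_i1 = 29.91 cm; m₁ = −d_i1/d_o1 = -0.1869.
d_o2 = 42.8 − (29.91) = 12.89 cm.
Lens 2: 1/d_i2 = 1/(39.0) − 1/(12.89) = -0.05194, so d_i2 = -19.25 cm; m₂ = −d_i2/d_o2 = +1.494.
m = m₁·m₂ = (-0.1869)(+1.494) = -0.279.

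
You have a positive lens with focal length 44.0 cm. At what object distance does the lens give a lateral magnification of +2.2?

m = −d_i/d_o ⇒ d_i = −m·d_o.
1/f = 1/d_o + 1/d_i = 1/d_o − 1/(m·d_o) = (1 − 1/m)/d_o, so d_o = f(1 − 1/m) = (44.00)(1 − 1/(+2.2)) = 24.0 cm.

24.0 cm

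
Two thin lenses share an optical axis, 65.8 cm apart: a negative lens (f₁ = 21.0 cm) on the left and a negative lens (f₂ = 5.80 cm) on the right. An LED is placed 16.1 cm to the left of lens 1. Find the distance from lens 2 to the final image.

Lens 1 is diverging, so f₁ = −21.0 cm.
Lens 1: 1/d_i1 = 1/f₁ − 1/d_o1 = 1/(-21.0) − 1/(16.1) = -0.1097, so d_i1 = -9.113 cm.
The intermediate image is 9.113 cm to the left of lens 1 (virtual), which is 65.8 − (-9.113) = 74.91 cm to the left of lens 2, so d_o2 = +74.91 cm.
Lens 2 is diverging, so f₂ = −5.80 cm.
Lens 2: 1/d_i2 = 1/f₂ − 1/d_o2 = 1/(-5.80) − 1/(74.91) = -0.1858, so d_i2 = -5.38 cm.
The final image is virtual, 5.38 cm to the left of lens 2 (overall magnification ≈ 0.041).

5.38 cm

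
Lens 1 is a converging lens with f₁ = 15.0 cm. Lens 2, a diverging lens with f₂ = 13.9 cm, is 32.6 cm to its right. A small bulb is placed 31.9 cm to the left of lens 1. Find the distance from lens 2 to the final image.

3.28 cm

Lens 1: 1/d_i1 = 1/f₁ − 1/d_o1 = 1/(15.0) − 1/(31.9) = 0.03532, so d_i1 = 28.31 cm.
The intermediate image is 28.31 cm to the right of lens 1, which is 32.6 − (28.31) = 4.290 cm to the left of lens 2, so d_o2 = +4.290 cm.
Lens 2 is diverging, so f₂ = −13.9 cm.
Lens 2: 1/d_i2 = 1/f₂ − 1/d_o2 = 1/(-13.9) − 1/(4.290) = -0.3050, so d_i2 = -3.28 cm.
The final image is virtual, 3.28 cm to the left of lens 2 (overall magnification ≈ -0.68).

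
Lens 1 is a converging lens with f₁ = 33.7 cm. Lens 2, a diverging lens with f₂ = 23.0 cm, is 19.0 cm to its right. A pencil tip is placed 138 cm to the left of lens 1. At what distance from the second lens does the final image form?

Lens 1: 1/d_i1 = 1/f₁ − 1/d_o1 = 1/(33.7) − 1/(138) = 0.02243, so d_i1 = 44.59 cm.
The intermediate image is 44.59 cm to the right of lens 1, which lies 25.59 cm to the right of lens 2 — a virtual object — so d_o2 = −25.59 cm.
Lens 2 is diverging, so f₂ = −23.0 cm.
Lens 2: 1/d_i2 = 1/f₂ − 1/d_o2 = 1/(-23.0) − 1/(-25.59) = -0.004400, so d_i2 = -227 cm.
The final image is virtual, 227 cm to the left of lens 2 (overall magnification ≈ 2.9).

227 cm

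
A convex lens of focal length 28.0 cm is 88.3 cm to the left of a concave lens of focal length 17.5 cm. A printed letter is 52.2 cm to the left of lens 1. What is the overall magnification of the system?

Lens 1: 1/d_i1 = 1/(28.0) − 1/(52.2) = 0.01656, so d_i1 = 60.40 cm; m₁ = −d_i1/d_o1 = -1.157.
d_o2 = 88.3 − (60.40) = 27.90 cm.
f₂ = −17.5 cm (diverging).
Lens 2: 1/d_i2 = 1/(-17.5) − 1/(27.90) = -0.09299, so d_i2 = -10.75 cm; m₂ = −d_i2/d_o2 = +0.3855.
m = m₁·m₂ = (-1.157)(+0.3855) = -0.446.

m = -0.446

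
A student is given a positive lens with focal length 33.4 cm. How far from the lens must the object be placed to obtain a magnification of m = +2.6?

20.6 cm

m = −d_i/d_o ⇒ d_i = −m·d_o.
1/f = 1/d_o + 1/d_i = 1/d_o − 1/(m·d_o) = (1 − 1/m)/d_o, so d_o = f(1 − 1/m) = (33.40)(1 − 1/(+2.6)) = 20.6 cm.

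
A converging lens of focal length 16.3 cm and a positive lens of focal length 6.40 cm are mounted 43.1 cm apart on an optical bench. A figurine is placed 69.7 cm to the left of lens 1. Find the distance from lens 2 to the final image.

Lens 1: 1/d_i1 = 1/f₁ − 1/d_o1 = 1/(16.3) − 1/(69.7) = 0.04700, so d_i1 = 21.28 cm.
The intermediate image is 21.28 cm to the right of lens 1, which is 43.1 − (21.28) = 21.82 cm to the left of lens 2, so d_o2 = +21.82 cm.
Lens 2: 1/d_i2 = 1/f₂ − 1/d_o2 = 1/(6.40) − 1/(21.82) = 0.1104, so d_i2 = 9.06 cm.
The final image is real, 9.06 cm to the right of lens 2 (overall magnification ≈ 0.13).

9.06 cm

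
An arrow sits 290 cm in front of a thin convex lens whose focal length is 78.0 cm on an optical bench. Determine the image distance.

Lens equation: 1/v = 1/f − 1/u = 1/(78.00) − 1/(290) = 0.01282 − 0.003448 = 0.009372, so v = 107 cm.
The image is real, inverted and reduced, on the far side of the lens.

107 cm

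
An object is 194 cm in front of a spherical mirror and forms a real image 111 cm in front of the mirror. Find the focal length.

f = 70.6 cm (concave)

Real image ⇒ d_i = +111 cm.
1/f = 1/d_o + 1/d_i = 1/(194) + 1/(111) = 0.01416, so f = 70.6 cm.
Since f is positive, the spherical mirror is concave.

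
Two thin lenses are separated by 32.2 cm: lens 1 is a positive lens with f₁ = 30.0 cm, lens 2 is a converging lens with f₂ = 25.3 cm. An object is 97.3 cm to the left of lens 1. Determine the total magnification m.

Lens 1: 1/d_i1 = 1/(30.0) − 1/(97.3) = 0.02306, so d_i1 = 43.37 cm; m₁ = −d_i1/d_o1 = -0.4457.
d_o2 = 32.2 − (43.37) = -11.17 cm (virtual object).
Lens 2: 1/d_i2 = 1/(25.3) − 1/(-11.17) = 0.1291, so d_i2 = 7.749 cm; m₂ = −d_i2/d_o2 = +0.6937.
m = m₁·m₂ = (-0.4457)(+0.6937) = -0.309.

m = -0.309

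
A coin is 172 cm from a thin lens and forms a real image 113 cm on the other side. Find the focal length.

f = 68.2 cm (converging)

Real image ⇒ d_i = +113 cm.
1/f = 1/d_o + 1/d_i = 1/(172) + 1/(113) = 0.01466, so f = 68.2 cm.
Since f is positive, the thin lens is converging.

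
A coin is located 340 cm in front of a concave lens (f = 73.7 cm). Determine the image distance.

60.6 cm

For a concave lens, f = -73.7 cm.
Lens equation: 1/v = 1/f − 1/u = 1/(-73.70) − 1/(340) = -0.01357 − 0.002941 = -0.01651, so v = -60.6 cm.
The image is virtual, upright and reduced, on the same side as the object.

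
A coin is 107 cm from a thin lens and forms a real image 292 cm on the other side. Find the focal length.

f = 78.3 cm (converging)

Real image ⇒ d_i = +292 cm.
1/f = 1/d_o + 1/d_i = 1/(107) + 1/(292) = 0.01277, so f = 78.3 cm.
Since f is positive, the thin lens is converging.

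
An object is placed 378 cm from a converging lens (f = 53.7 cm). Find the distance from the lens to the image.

62.6 cm

Lens equation: 1/q = 1/f − 1/p = 1/(53.70) − 1/(378) = 0.01862 − 0.002646 = 0.01598, so q = 62.6 cm.
The image is real, inverted and reduced, on the far side of the lens.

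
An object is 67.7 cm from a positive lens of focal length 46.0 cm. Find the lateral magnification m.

1/d_i = 1/f − 1/d_o = 1/(46.00) − 1/(67.7) = 0.006968, so d_i = 143.5 cm.
m = −d_i/d_o = −(143.5)/(67.7) = -2.12.
The image is real, inverted and enlarged, on the far side of the lens.

m = -2.12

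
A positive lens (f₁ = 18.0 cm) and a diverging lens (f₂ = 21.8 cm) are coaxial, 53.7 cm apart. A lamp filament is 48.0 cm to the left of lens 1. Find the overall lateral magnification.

Lens 1: 1/d_i1 = 1/(18.0) − 1/(48.0) = 0.03472, so d_i1 = 28.80 cm; m₁ = −d_i1/d_o1 = -0.6000.
d_o2 = 53.7 − (28.80) = 24.90 cm.
f₂ = −21.8 cm (diverging).
Lens 2: 1/d_i2 = 1/(-21.8) − 1/(24.90) = -0.08603, so d_i2 = -11.62 cm; m₂ = −d_i2/d_o2 = +0.4668.
m = m₁·m₂ = (-0.6000)(+0.4668) = -0.280.

m = -0.280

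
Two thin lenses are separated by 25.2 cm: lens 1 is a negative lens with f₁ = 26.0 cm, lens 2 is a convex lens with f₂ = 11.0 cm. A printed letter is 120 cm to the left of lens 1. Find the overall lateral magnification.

m = -0.0551

f₁ = −26.0 cm (diverging).
Lens 1: 1/d_i1 = 1/(-26.0) − 1/(120) = -0.04679, so d_i1 = -21.37 cm; m₁ = −d_i1/d_o1 = +0.1781.
d_o2 = 25.2 − (-21.37) = 46.57 cm.
Lens 2: 1/d_i2 = 1/(11.0) − 1/(46.57) = 0.06944, so d_i2 = 14.40 cm; m₂ = −d_i2/d_o2 = -0.3092.
m = m₁·m₂ = (+0.1781)(-0.3092) = -0.0551.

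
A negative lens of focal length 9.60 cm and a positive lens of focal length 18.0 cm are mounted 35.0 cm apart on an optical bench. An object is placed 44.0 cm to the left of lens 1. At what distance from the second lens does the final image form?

Lens 1 is diverging, so f₁ = −9.60 cm.
Lens 1: 1/d_i1 = 1/f₁ − 1/d_o1 = 1/(-9.60) − 1/(44.0) = -0.1269, so d_i1 = -7.881 cm.
The intermediate image is 7.881 cm to the left of lens 1 (virtual), which is 35.0 − (-7.881) = 42.88 cm to the left of lens 2, so d_o2 = +42.88 cm.
Lens 2: 1/d_i2 = 1/f₂ − 1/d_o2 = 1/(18.0) − 1/(42.88) = 0.03223, so d_i2 = 31.0 cm.
The final image is real, 31.0 cm to the right of lens 2 (overall magnification ≈ -0.13).

31.0 cm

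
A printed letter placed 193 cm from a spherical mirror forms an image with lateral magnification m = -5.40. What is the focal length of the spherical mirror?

m = −d_i/d_o ⇒ d_i = −m·d_o = −(-5.40)·(193) = 1042 cm.
1/f = 1/d_o + 1/d_i = 1/(193) + 1/(1042) = 0.006141, so f = 163 cm.
Since f is positive, the spherical mirror is concave.

f = 163 cm (concave)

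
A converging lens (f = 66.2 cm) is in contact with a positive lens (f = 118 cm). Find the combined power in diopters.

P = +2.36 D

P₁ = 1/f₁ = 1/(0.662 m) = +1.511 D; P₂ = 1/f₂ = 1/(1.18 m) = +0.8475 D.
For thin lenses in contact, P = P₁ + P₂ = (+1.511) + (+0.8475) = +2.36 D.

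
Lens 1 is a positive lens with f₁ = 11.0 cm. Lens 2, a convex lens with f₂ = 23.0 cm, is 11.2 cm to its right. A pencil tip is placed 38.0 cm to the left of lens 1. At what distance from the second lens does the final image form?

Lens 1: 1/d_i1 = 1/f₁ − 1/d_o1 = 1/(11.0) − 1/(38.0) = 0.06459, so d_i1 = 15.48 cm.
The intermediate image is 15.48 cm to the right of lens 1, which lies 4.280 cm to the right of lens 2 — a virtual object — so d_o2 = −4.280 cm.
Lens 2: 1/d_i2 = 1/f₂ − 1/d_o2 = 1/(23.0) − 1/(-4.280) = 0.2771, so d_i2 = 3.61 cm.
The final image is real, 3.61 cm to the right of lens 2 (overall magnification ≈ -0.34).

3.61 cm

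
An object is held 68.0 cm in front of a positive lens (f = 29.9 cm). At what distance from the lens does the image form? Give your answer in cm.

53.4 cm

Thin-lens equation: 1/v = 1/f − 1/u = 1/(29.90) − 1/(68.0) = 0.03344 − 0.01471 = 0.01874, so v = 53.4 cm.
The image is real, inverted and reduced, on the far side of the lens.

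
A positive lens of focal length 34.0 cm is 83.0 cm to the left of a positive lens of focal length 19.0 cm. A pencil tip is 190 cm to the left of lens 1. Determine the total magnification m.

Lens 1: 1/d_i1 = 1/(34.0) − 1/(190) = 0.02415, so d_i1 = 41.41 cm; m₁ = −d_i1/d_o1 = -0.2179.
d_o2 = 83.0 − (41.41) = 41.59 cm.
Lens 2: 1/d_i2 = 1/(19.0) − 1/(41.59) = 0.02859, so d_i2 = 34.98 cm; m₂ = −d_i2/d_o2 = -0.8411.
m = m₁·m₂ = (-0.2179)(-0.8411) = +0.183.

m = +0.183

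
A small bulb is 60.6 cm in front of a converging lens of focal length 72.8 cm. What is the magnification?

1/d_i = 1/f − 1/d_o = 1/(72.80) − 1/(60.6) = -0.002765, so d_i = -361.6 cm.
m = −d_i/d_o = −(-361.6)/(60.6) = +5.97.
The image is virtual, upright and enlarged, on the same side as the object.

m = +5.97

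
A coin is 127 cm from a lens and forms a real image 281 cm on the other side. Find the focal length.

f = 87.5 cm (converging)

Real image ⇒ d_i = +281 cm.
1/f = 1/d_o + 1/d_i = 1/(127) + 1/(281) = 0.01143, so f = 87.5 cm.
Since f is positive, the lens is converging.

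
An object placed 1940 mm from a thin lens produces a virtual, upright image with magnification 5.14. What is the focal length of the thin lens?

f = 2410 mm (converging)

m = −d_i/d_o ⇒ d_i = −m·d_o = −(+5.14)·(1940) = -9972 mm.
1/f = 1/d_o + 1/d_i = 1/(1940) + 1/(-9972) = 0.0004152, so f = 2410 mm.
Since f is positive, the thin lens is converging.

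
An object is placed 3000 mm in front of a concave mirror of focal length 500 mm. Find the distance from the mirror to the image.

Mirror equation: 1/q = 1/f − 1/p = 1/(500.0) − 1/(3000) = 0.002000 − 0.0003333 = 0.001667, so q = 600 mm.
The image is real, inverted and reduced, in front of the mirror.

600 mm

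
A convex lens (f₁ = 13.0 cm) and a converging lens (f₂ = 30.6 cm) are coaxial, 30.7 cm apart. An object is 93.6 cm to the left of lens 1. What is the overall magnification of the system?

m = -0.329

Lens 1: 1/d_i1 = 1/(13.0) − 1/(93.6) = 0.06624, so d_i1 = 15.10 cm; m₁ = −d_i1/d_o1 = -0.1613.
d_o2 = 30.7 − (15.10) = 15.60 cm.
Lens 2: 1/d_i2 = 1/(30.6) − 1/(15.60) = -0.03142, so d_i2 = -31.82 cm; m₂ = −d_i2/d_o2 = +2.040.
m = m₁·m₂ = (-0.1613)(+2.040) = -0.329.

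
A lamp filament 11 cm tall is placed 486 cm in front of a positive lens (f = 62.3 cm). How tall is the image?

1/d_i = 1/f − 1/d_o = 1/(62.30) − 1/(486) = 0.01399, so d_i = 71.46 cm.
m = −d_i/d_o = -0.1470.
|h_i| = |m|·h_o = 0.1470 × 11 = 1.62 cm. The image is real, inverted and reduced, on the far side of the lens.

1.62 cm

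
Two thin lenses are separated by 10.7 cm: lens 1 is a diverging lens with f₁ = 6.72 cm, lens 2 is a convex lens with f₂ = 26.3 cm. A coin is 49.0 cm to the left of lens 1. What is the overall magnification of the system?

m = +0.327

f₁ = −6.72 cm (diverging).
Lens 1: 1/d_i1 = 1/(-6.72) − 1/(49.0) = -0.1692, so d_i1 = -5.910 cm; m₁ = −d_i1/d_o1 = +0.1206.
d_o2 = 10.7 − (-5.910) = 16.61 cm.
Lens 2: 1/d_i2 = 1/(26.3) − 1/(16.61) = -0.02218, so d_i2 = -45.08 cm; m₂ = −d_i2/d_o2 = +2.714.
m = m₁·m₂ = (+0.1206)(+2.714) = +0.327.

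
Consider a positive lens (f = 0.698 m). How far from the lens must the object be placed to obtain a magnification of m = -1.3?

1.23 m

m = −d_i/d_o ⇒ d_i = −m·d_o.
1/f = 1/d_o + 1/d_i = 1/d_o − 1/(m·d_o) = (1 − 1/m)/d_o, so d_o = f(1 − 1/m) = (0.6980)(1 − 1/(-1.3)) = 1.23 m.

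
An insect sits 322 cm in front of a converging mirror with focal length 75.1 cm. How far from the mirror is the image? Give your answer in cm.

Mirror equation: 1/q = 1/f − 1/p = 1/(75.10) − 1/(322) = 0.01332 − 0.003106 = 0.01021, so q = 97.9 cm.
The image is real, inverted and reduced, in front of the mirror.

97.9 cm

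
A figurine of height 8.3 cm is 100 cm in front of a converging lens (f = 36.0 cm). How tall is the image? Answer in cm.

4.67 cm

1/d_i = 1/f − 1/d_o = 1/(36.00) − 1/(100) = 0.01778, so d_i = 56.25 cm.
m = −d_i/d_o = -0.5625.
|h_i| = |m|·h_o = 0.5625 × 8.3 = 4.67 cm. The image is real, inverted and reduced, on the far side of the lens.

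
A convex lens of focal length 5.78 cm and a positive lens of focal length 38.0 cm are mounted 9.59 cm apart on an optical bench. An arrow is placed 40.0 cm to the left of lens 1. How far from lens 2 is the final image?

Lens 1: 1/d_i1 = 1/f₁ − 1/d_o1 = 1/(5.78) − 1/(40.0) = 0.1480, so d_i1 = 6.756 cm.
The intermediate image is 6.756 cm to the right of lens 1, which is 9.59 − (6.756) = 2.834 cm to the left of lens 2, so d_o2 = +2.834 cm.
Lens 2: 1/d_i2 = 1/f₂ − 1/d_o2 = 1/(38.0) − 1/(2.834) = -0.3265, so d_i2 = -3.06 cm.
The final image is virtual, 3.06 cm to the left of lens 2 (overall magnification ≈ -0.18).

3.06 cm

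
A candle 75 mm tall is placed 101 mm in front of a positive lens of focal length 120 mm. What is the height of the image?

1/d_i = 1/f − 1/d_o = 1/(120.0) − 1/(101) = -0.001568, so d_i = -637.9 mm.
m = −d_i/d_o = +6.316.
|h_i| = |m|·h_o = 6.316 × 75 = 474 mm. The image is virtual, upright and enlarged, on the same side as the object.

474 mm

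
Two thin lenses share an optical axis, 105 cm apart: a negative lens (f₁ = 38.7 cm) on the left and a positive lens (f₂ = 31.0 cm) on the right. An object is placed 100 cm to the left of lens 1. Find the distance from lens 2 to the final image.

Lens 1 is diverging, so f₁ = −38.7 cm.
Lens 1: 1/d_i1 = 1/f₁ − 1/d_o1 = 1/(-38.7) − 1/(100) = -0.03584, so d_i1 = -27.90 cm.
The intermediate image is 27.90 cm to the left of lens 1 (virtual), which is 105 − (-27.90) = 132.9 cm to the left of lens 2, so d_o2 = +132.9 cm.
Lens 2: 1/d_i2 = 1/f₂ − 1/d_o2 = 1/(31.0) − 1/(132.9) = 0.02473, so d_i2 = 40.4 cm.
The final image is real, 40.4 cm to the right of lens 2 (overall magnification ≈ -0.085).

40.4 cm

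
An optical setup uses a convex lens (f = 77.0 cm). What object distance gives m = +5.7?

63.5 cm

m = −d_i/d_o ⇒ d_i = −m·d_o.
1/f = 1/d_o + 1/d_i = 1/d_o − 1/(m·d_o) = (1 − 1/m)/d_o, so d_o = f(1 − 1/m) = (77.00)(1 − 1/(+5.7)) = 63.5 cm.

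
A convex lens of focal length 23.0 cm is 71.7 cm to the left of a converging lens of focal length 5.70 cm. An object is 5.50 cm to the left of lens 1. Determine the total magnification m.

Lens 1: 1/d_i1 = 1/(23.0) − 1/(5.50) = -0.1383, so d_i1 = -7.229 cm; m₁ = −d_i1/d_o1 = +1.314.
d_o2 = 71.7 − (-7.229) = 78.93 cm.
Lens 2: 1/d_i2 = 1/(5.70) − 1/(78.93) = 0.1628, so d_i2 = 6.144 cm; m₂ = −d_i2/d_o2 = -0.07784.
m = m₁·m₂ = (+1.314)(-0.07784) = -0.102.

m = -0.102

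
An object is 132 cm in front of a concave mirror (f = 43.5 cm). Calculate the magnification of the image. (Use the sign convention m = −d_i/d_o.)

m = -0.492

1/d_i = 1/f − 1/d_o = 1/(43.50) − 1/(132) = 0.01541, so d_i = 64.88 cm.
m = −d_i/d_o = −(64.88)/(132) = -0.492.
The image is real, inverted and reduced, in front of the mirror.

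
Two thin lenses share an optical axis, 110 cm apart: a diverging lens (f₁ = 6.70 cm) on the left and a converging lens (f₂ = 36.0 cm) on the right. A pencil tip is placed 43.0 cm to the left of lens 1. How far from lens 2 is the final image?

Lens 1 is diverging, so f₁ = −6.70 cm.
Lens 1: 1/d_i1 = 1/f₁ − 1/d_o1 = 1/(-6.70) − 1/(43.0) = -0.1725, so d_i1 = -5.797 cm.
The intermediate image is 5.797 cm to the left of lens 1 (virtual), which is 110 − (-5.797) = 115.8 cm to the left of lens 2, so d_o2 = +115.8 cm.
Lens 2: 1/d_i2 = 1/f₂ − 1/d_o2 = 1/(36.0) − 1/(115.8) = 0.01914, so d_i2 = 52.2 cm.
The final image is real, 52.2 cm to the right of lens 2 (overall magnification ≈ -0.061).

52.2 cm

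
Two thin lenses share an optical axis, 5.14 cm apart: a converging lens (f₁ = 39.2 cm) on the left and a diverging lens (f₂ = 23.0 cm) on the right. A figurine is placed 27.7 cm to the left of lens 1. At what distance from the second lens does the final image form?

18.7 cm

Lens 1: 1/d_i1 = 1/f₁ − 1/d_o1 = 1/(39.2) − 1/(27.7) = -0.01059, so d_i1 = -94.42 cm.
The intermediate image is 94.42 cm to the left of lens 1 (virtual), which is 5.14 − (-94.42) = 99.56 cm to the left of lens 2, so d_o2 = +99.56 cm.
Lens 2 is diverging, so f₂ = −23.0 cm.
Lens 2: 1/d_i2 = 1/f₂ − 1/d_o2 = 1/(-23.0) − 1/(99.56) = -0.05352, so d_i2 = -18.7 cm.
The final image is virtual, 18.7 cm to the left of lens 2 (overall magnification ≈ 0.64).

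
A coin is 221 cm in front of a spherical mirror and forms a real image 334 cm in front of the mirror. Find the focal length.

f = 133 cm (concave)

Real image ⇒ d_i = +334 cm.
1/f = 1/d_o + 1/d_i = 1/(221) + 1/(334) = 0.007519, so f = 133 cm.
Since f is positive, the spherical mirror is concave.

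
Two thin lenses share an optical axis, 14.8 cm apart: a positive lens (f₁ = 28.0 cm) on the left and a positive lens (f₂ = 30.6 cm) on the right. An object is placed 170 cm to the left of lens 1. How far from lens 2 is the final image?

Lens 1: 1/d_i1 = 1/f₁ − 1/d_o1 = 1/(28.0) − 1/(170) = 0.02983, so d_i1 = 33.52 cm.
The intermediate image is 33.52 cm to the right of lens 1, which lies 18.72 cm to the right of lens 2 — a virtual object — so d_o2 = −18.72 cm.
Lens 2: 1/d_i2 = 1/f₂ − 1/d_o2 = 1/(30.6) − 1/(-18.72) = 0.08610, so d_i2 = 11.6 cm.
The final image is real, 11.6 cm to the right of lens 2 (overall magnification ≈ -0.12).

11.6 cm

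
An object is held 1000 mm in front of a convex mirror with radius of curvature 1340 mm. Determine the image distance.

f = R/2 = 1340/2 = 670.0 mm; for a convex mirror, f = -670.0 mm.
Mirror equation: 1/s_i = 1/f − 1/s_o = 1/(-670.0) − 1/(1000) = -0.001493 − 0.001000 = -0.002493, so s_i = -401 mm.
The image is virtual, upright and reduced, behind the mirror.

401 mm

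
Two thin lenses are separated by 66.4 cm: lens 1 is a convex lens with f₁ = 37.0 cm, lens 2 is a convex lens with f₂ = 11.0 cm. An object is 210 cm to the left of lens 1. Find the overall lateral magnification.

Lens 1: 1/d_i1 = 1/(37.0) − 1/(210) = 0.02227, so d_i1 = 44.91 cm; m₁ = −d_i1/d_o1 = -0.2139.
d_o2 = 66.4 − (44.91) = 21.49 cm.
Lens 2: 1/d_i2 = 1/(11.0) − 1/(21.49) = 0.04438, so d_i2 = 22.53 cm; m₂ = −d_i2/d_o2 = -1.049.
m = m₁·m₂ = (-0.2139)(-1.049) = +0.224.

m = +0.224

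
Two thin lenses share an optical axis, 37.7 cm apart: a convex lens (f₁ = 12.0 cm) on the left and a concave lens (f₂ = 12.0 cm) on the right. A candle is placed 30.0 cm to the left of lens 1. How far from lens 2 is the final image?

7.15 cm

Lens 1: 1/d_i1 = 1/f₁ − 1/d_o1 = 1/(12.0) − 1/(30.0) = 0.05000, so d_i1 = 20.00 cm.
The intermediate image is 20.00 cm to the right of lens 1, which is 37.7 − (20.00) = 17.70 cm to the left of lens 2, so d_o2 = +17.70 cm.
Lens 2 is diverging, so f₂ = −12.0 cm.
Lens 2: 1/d_i2 = 1/f₂ − 1/d_o2 = 1/(-12.0) − 1/(17.70) = -0.1398, so d_i2 = -7.15 cm.
The final image is virtual, 7.15 cm to the left of lens 2 (overall magnification ≈ -0.27).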